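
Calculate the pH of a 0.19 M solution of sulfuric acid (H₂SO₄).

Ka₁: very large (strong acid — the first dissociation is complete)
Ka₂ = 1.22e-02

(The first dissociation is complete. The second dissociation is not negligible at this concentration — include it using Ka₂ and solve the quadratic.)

First dissociation is complete: [H⁺]₀ = [HSO₄⁻]₀ = C = 0.19 M. Second dissociation HSO₄⁻ ⇌ H⁺ + SO₄²⁻: let x = [SO₄²⁻]. Ka₂ = (C + x)·x / (C − x) = 1.22e-02 → x² + (C + Ka₂)·x − Ka₂·C = 0 → x² + 0.20220·x − 2.318e-03 = 0. x = (−0.20220 + √(0.20220² + 4 × 2.318e-03)) / 2 = 1.0879e-02 M. [H⁺] = C + x = 0.19 + 1.0879e-02 = 2.0088e-01 M. pH = -log(2.0088e-01) = 0.70.

pH = 0.70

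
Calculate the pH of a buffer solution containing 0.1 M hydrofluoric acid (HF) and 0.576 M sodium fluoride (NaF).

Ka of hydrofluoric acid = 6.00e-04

pKa = -log(6.00e-04) = 3.22. pH = pKa + log([A⁻]/[HA]) = 3.22 + log(0.576/0.1)

pH = 3.98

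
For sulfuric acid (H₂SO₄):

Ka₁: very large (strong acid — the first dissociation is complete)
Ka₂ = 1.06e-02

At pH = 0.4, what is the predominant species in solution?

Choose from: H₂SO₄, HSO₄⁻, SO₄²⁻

The first dissociation is complete, so H₂SO₄ itself is never the predominant species in water; pKa₂ = -log(1.06e-02) = 1.97. For a polyprotic acid the predominant species crosses at each pKa: below pKa_n the protonated form dominates, above it the deprotonated form does. At pH = 0.4, the predominant species is HSO₄⁻.

HSO₄⁻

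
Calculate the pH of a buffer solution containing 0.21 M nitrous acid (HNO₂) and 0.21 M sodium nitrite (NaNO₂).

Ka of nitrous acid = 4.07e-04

pKa = -log(4.07e-04) = 3.39. pH = pKa + log([A⁻]/[HA]) = 3.39 + log(0.21/0.21)

pH = 3.39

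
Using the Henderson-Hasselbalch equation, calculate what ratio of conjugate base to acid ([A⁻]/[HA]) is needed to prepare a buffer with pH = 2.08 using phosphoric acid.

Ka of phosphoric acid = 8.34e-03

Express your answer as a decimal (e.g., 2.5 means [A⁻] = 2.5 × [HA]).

pKa = -log(8.34e-03) = 2.0788. pH = pKa + log([A⁻]/[HA]), so log([A⁻]/[HA]) = pH − pKa = 2.08 − 2.0788 = 0.0012. [A⁻]/[HA] = 10^(0.0012) = 1.00

[A⁻]/[HA] = 1.00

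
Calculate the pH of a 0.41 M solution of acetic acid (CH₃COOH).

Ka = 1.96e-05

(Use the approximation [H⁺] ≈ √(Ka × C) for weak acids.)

[H⁺] = √(Ka × C) = √(1.96e-05 × 0.41) = 2.8348e-03. pH = -log(2.8348e-03)

pH = 2.55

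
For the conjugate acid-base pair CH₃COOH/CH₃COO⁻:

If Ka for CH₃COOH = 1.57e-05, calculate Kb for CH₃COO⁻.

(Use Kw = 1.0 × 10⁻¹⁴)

For a conjugate pair Ka × Kb = Kw, so Kb = Kw/Ka = 1.0 × 10⁻¹⁴ / 1.57e-05 = 6.37e-10.

K_b = 6.37e-10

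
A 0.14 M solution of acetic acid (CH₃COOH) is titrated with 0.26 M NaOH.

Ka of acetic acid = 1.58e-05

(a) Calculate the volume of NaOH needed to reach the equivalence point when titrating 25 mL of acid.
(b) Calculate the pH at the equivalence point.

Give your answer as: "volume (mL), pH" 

moles acid = 0.14 × 25/1000 = 0.0035 mol; V_base = moles/0.26 × 1000 = 13.5 mL. At equivalence only the conjugate base is present: [A⁻] = 0.0035/0.038 = 9.1000e-02 M. Kb = Kw/Ka = 6.33e-10; [OH⁻] = √(Kb × [A⁻]) = 7.5891e-06; pOH = 5.12; pH = 14 - pOH = 8.88.

V = 13.5 mL, pH = 8.88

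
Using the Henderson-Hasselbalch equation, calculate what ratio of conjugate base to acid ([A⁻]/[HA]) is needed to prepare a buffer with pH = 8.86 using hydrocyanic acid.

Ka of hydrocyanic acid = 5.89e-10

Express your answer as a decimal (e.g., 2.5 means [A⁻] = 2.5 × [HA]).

pKa = -log(5.89e-10) = 9.2299. pH = pKa + log([A⁻]/[HA]), so log([A⁻]/[HA]) = pH − pKa = 8.86 − 9.2299 = -0.3699. [A⁻]/[HA] = 10^(-0.3699) = 0.427

[A⁻]/[HA] = 0.427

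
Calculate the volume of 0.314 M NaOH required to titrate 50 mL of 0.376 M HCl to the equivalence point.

At equivalence: moles acid = moles base. moles HCl = 0.376 × 50/1000 = 0.0188 mol. V_base = moles / 0.314 × 1000 = 59.9 mL.

V_{base} = 59.9 mL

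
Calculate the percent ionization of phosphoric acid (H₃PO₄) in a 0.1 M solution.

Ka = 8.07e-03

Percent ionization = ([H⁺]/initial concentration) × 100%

Using Ka equilibrium: x² + Ka×x - Ka×C = 0. Solving: [H⁺] = 2.4658e-02. Percent = (2.4658e-02/0.1) × 100

Percent ionization = 24.7%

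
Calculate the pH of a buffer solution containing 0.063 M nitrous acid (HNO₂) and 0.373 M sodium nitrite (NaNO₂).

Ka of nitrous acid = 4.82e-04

pKa = -log(4.82e-04) = 3.32. pH = pKa + log([A⁻]/[HA]) = 3.32 + log(0.373/0.063)

pH = 4.09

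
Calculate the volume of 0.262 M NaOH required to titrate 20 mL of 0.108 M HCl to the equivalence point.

At equivalence: moles acid = moles base. moles HCl = 0.108 × 20/1000 = 0.00216 mol. V_base = moles / 0.262 × 1000 = 8.2 mL.

V_{base} = 8.2 mL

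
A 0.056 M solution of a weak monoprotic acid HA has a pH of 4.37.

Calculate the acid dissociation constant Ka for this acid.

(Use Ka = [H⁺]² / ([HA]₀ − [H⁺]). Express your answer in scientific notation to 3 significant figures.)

[H⁺] = 10^(−pH) = 10^(−4.37) = 4.266e-05 M. For HA ⇌ H⁺ + A⁻, Ka = [H⁺][A⁻]/[HA] = [H⁺]² / ([HA]₀ − [H⁺]) = (4.266e-05)² / (0.056 − 4.266e-05) = 3.25e-08.

K_a = 3.25e-08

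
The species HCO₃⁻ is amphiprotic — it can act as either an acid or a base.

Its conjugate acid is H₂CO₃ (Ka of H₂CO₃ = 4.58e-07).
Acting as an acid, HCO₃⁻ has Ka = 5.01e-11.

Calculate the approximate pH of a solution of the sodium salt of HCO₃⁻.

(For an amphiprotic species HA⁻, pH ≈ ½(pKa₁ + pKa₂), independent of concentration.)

pKa₁ = -log(4.58e-07) = 6.34; pKa₂ = -log(5.01e-11) = 10.30. For an amphiprotic species, pH ≈ ½(pKa₁ + pKa₂) = ½(6.34 + 10.30) = 8.32.

pH = 8.32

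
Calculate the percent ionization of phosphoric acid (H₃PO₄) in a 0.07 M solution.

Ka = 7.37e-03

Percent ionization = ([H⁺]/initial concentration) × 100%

Using Ka equilibrium: x² + Ka×x - Ka×C = 0. Solving: [H⁺] = 1.9325e-02. Percent = (1.9325e-02/0.07) × 100

Percent ionization = 27.6%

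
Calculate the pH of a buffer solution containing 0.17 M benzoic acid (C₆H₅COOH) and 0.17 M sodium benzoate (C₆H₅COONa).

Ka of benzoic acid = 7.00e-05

pKa = -log(7.00e-05) = 4.15. pH = pKa + log([A⁻]/[HA]) = 4.15 + log(0.17/0.17)

pH = 4.15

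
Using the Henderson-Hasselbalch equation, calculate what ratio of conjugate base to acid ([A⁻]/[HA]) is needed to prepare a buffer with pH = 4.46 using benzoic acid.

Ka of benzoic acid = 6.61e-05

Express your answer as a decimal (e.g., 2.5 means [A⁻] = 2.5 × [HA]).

pKa = -log(6.61e-05) = 4.1798. pH = pKa + log([A⁻]/[HA]), so log([A⁻]/[HA]) = pH − pKa = 4.46 − 4.1798 = 0.2802. [A⁻]/[HA] = 10^(0.2802) = 1.91

[A⁻]/[HA] = 1.91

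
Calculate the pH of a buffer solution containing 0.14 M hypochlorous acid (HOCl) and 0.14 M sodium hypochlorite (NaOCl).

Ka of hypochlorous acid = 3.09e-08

pKa = -log(3.09e-08) = 7.51. pH = pKa + log([A⁻]/[HA]) = 7.51 + log(0.14/0.14)

pH = 7.51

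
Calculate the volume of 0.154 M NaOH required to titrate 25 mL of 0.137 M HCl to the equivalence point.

At equivalence: moles acid = moles base. moles HCl = 0.137 × 25/1000 = 0.003425 mol. V_base = moles / 0.154 × 1000 = 22.2 mL.

V_{base} = 22.2 mL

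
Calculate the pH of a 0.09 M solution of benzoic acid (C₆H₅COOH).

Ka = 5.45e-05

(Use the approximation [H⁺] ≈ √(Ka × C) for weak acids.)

[H⁺] = √(Ka × C) = √(5.45e-05 × 0.09) = 2.2147e-03. pH = -log(2.2147e-03)

pH = 2.65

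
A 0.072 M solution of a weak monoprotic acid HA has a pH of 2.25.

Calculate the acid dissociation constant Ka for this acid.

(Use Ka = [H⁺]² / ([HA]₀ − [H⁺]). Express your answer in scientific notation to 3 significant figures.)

[H⁺] = 10^(−pH) = 10^(−2.25) = 5.623e-03 M. For HA ⇌ H⁺ + A⁻, Ka = [H⁺][A⁻]/[HA] = [H⁺]² / ([HA]₀ − [H⁺]) = (5.623e-03)² / (0.072 − 5.623e-03) = 4.76e-04.

K_a = 4.76e-04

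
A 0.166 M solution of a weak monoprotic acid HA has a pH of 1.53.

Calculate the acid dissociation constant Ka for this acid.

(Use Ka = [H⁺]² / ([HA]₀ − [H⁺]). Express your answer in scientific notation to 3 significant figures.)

[H⁺] = 10^(−pH) = 10^(−1.53) = 2.951e-02 M. For HA ⇌ H⁺ + A⁻, Ka = [H⁺][A⁻]/[HA] = [H⁺]² / ([HA]₀ − [H⁺]) = (2.951e-02)² / (0.166 − 2.951e-02) = 6.38e-03.

K_a = 6.38e-03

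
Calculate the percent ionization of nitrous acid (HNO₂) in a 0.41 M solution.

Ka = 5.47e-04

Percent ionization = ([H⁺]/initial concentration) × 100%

Using Ka equilibrium: x² + Ka×x - Ka×C = 0. Solving: [H⁺] = 1.4705e-02. Percent = (1.4705e-02/0.41) × 100

Percent ionization = 3.59%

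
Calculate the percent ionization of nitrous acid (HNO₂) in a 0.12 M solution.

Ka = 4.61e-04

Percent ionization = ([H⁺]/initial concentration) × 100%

Using Ka equilibrium: x² + Ka×x - Ka×C = 0. Solving: [H⁺] = 7.2108e-03. Percent = (7.2108e-03/0.12) × 100

Percent ionization = 6.01%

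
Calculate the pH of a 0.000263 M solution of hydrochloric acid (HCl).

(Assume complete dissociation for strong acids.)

[H⁺] = 0.000263 M for strong acid. pH = -log[H⁺] = -log(0.000263)

pH = 3.58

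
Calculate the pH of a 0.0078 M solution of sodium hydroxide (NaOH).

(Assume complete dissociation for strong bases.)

[OH⁻] = 0.0078 M for strong base. pOH = -log[OH⁻] = 2.11, pH = 14 - pOH

pH = 11.89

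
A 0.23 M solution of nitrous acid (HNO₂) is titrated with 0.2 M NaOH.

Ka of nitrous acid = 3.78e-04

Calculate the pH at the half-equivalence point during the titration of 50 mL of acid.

At half-equivalence [HA] = [A⁻], so Henderson-Hasselbalch gives pH = pKa = -log(3.78e-04) = 3.42.

pH = pKa = 3.42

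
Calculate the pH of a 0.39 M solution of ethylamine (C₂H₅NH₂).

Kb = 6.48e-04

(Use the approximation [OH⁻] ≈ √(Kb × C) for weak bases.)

[OH⁻] = √(Kb × C) = √(6.48e-04 × 0.39) = 1.5897e-02. pOH = 1.80, pH = 14 - pOH

pH = 12.20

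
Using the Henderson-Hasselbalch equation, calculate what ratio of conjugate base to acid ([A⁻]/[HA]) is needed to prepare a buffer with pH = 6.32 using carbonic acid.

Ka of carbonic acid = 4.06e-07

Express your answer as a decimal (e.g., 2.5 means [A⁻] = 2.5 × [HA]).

pKa = -log(4.06e-07) = 6.3915. pH = pKa + log([A⁻]/[HA]), so log([A⁻]/[HA]) = pH − pKa = 6.32 − 6.3915 = -0.0715. [A⁻]/[HA] = 10^(-0.0715) = 0.848

[A⁻]/[HA] = 0.848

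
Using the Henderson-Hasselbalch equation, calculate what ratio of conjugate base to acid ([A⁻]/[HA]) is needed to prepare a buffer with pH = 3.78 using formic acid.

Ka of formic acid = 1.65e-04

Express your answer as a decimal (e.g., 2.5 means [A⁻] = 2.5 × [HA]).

pKa = -log(1.65e-04) = 3.7825. pH = pKa + log([A⁻]/[HA]), so log([A⁻]/[HA]) = pH − pKa = 3.78 − 3.7825 = -0.0025. [A⁻]/[HA] = 10^(-0.0025) = 0.994

[A⁻]/[HA] = 0.994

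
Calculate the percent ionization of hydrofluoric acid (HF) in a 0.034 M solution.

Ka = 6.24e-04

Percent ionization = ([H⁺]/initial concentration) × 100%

Using Ka equilibrium: x² + Ka×x - Ka×C = 0. Solving: [H⁺] = 4.3046e-03. Percent = (4.3046e-03/0.034) × 100

Percent ionization = 12.7%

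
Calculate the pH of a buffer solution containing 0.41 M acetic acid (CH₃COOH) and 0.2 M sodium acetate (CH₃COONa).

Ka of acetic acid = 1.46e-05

pKa = -log(1.46e-05) = 4.84. pH = pKa + log([A⁻]/[HA]) = 4.84 + log(0.2/0.41)

pH = 4.52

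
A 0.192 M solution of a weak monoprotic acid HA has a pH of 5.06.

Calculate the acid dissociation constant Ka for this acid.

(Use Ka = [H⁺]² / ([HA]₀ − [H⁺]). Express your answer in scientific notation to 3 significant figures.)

[H⁺] = 10^(−pH) = 10^(−5.06) = 8.710e-06 M. For HA ⇌ H⁺ + A⁻, Ka = [H⁺][A⁻]/[HA] = [H⁺]² / ([HA]₀ − [H⁺]) = (8.710e-06)² / (0.192 − 8.710e-06) = 3.95e-10.

K_a = 3.95e-10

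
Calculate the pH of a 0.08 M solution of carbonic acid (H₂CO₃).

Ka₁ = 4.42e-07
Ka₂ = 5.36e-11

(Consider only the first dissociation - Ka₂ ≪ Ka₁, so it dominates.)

First dissociation dominates. From Ka₁ = [H⁺][HA⁻]/[H₂A], x² + Ka₁·x − Ka₁·C = 0 with C = 0.08 M and Ka₁ = 4.42e-07. Solving: [H⁺] = (−Ka₁ + √(Ka₁² + 4·Ka₁·C)) / 2 = 1.8782e-04 M. pH = -log(1.8782e-04) = 3.73.

pH = 3.73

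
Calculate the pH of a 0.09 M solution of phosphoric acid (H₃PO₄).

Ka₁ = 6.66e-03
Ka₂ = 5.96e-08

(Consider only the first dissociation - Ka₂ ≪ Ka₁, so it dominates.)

First dissociation dominates. From Ka₁ = [H⁺][HA⁻]/[H₂A], x² + Ka₁·x − Ka₁·C = 0 with C = 0.09 M and Ka₁ = 6.66e-03. Solving: [H⁺] = (−Ka₁ + √(Ka₁² + 4·Ka₁·C)) / 2 = 2.1378e-02 M. pH = -log(2.1378e-02) = 1.67.

pH = 1.67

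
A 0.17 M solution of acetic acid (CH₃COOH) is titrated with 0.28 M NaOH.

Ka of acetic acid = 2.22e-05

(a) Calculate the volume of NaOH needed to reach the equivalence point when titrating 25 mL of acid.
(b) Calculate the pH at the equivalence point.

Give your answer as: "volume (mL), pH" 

moles acid = 0.17 × 25/1000 = 0.00425 mol; V_base = moles/0.28 × 1000 = 15.2 mL. At equivalence only the conjugate base is present: [A⁻] = 0.00425/0.040 = 1.0578e-01 M. Kb = Kw/Ka = 4.50e-10; [OH⁻] = √(Kb × [A⁻]) = 6.9027e-06; pOH = 5.16; pH = 14 - pOH = 8.84.

V = 15.2 mL, pH = 8.84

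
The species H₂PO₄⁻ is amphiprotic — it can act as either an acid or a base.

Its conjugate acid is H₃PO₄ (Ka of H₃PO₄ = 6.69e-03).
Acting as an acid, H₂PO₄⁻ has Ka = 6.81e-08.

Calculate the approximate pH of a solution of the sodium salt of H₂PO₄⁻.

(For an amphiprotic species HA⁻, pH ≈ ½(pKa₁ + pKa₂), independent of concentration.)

pKa₁ = -log(6.69e-03) = 2.17; pKa₂ = -log(6.81e-08) = 7.17. For an amphiprotic species, pH ≈ ½(pKa₁ + pKa₂) = ½(2.17 + 7.17) = 4.67.

pH = 4.67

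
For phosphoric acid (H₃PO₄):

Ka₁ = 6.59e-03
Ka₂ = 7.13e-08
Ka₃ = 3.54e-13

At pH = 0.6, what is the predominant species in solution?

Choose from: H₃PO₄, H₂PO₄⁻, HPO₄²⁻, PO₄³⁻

pKa₁ = 2.18, pKa₂ = 7.15, pKa₃ = 12.45. For a polyprotic acid the predominant species crosses at each pKa: below pKa_n the protonated form dominates, above it the deprotonated form does. At pH = 0.6, the predominant species is H₃PO₄.

H₃PO₄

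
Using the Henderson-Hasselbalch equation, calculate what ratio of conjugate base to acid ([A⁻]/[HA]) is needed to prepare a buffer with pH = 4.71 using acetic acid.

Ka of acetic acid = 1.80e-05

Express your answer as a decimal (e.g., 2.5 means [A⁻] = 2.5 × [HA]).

pKa = -log(1.80e-05) = 4.7447. pH = pKa + log([A⁻]/[HA]), so log([A⁻]/[HA]) = pH − pKa = 4.71 − 4.7447 = -0.0347. [A⁻]/[HA] = 10^(-0.0347) = 0.923

[A⁻]/[HA] = 0.923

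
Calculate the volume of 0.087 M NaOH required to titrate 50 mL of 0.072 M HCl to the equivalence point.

At equivalence: moles acid = moles base. moles HCl = 0.072 × 50/1000 = 0.0036 mol. V_base = moles / 0.087 × 1000 = 41.4 mL.

V_{base} = 41.4 mL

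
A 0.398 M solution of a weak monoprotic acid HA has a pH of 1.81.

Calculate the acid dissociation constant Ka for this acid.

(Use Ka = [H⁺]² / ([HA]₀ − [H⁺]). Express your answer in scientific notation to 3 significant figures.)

[H⁺] = 10^(−pH) = 10^(−1.81) = 1.549e-02 M. For HA ⇌ H⁺ + A⁻, Ka = [H⁺][A⁻]/[HA] = [H⁺]² / ([HA]₀ − [H⁺]) = (1.549e-02)² / (0.398 − 1.549e-02) = 6.27e-04.

K_a = 6.27e-04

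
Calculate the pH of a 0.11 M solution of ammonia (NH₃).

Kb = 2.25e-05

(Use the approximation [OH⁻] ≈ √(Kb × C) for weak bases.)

[OH⁻] = √(Kb × C) = √(2.25e-05 × 0.11) = 1.5732e-03. pOH = 2.80, pH = 14 - pOH

pH = 11.20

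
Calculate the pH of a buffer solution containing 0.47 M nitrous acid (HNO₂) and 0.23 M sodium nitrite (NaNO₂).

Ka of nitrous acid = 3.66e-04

pKa = -log(3.66e-04) = 3.44. pH = pKa + log([A⁻]/[HA]) = 3.44 + log(0.23/0.47)

pH = 3.13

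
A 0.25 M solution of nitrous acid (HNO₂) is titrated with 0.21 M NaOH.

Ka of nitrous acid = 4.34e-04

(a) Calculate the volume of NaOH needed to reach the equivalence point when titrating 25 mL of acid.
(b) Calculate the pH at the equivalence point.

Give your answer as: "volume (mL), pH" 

moles acid = 0.25 × 25/1000 = 0.00625 mol; V_base = moles/0.21 × 1000 = 29.8 mL. At equivalence only the conjugate base is present: [A⁻] = 0.00625/0.055 = 1.1413e-01 M. Kb = Kw/Ka = 2.30e-11; [OH⁻] = √(Kb × [A⁻]) = 1.6216e-06; pOH = 5.79; pH = 14 - pOH = 8.21.

V = 29.8 mL, pH = 8.21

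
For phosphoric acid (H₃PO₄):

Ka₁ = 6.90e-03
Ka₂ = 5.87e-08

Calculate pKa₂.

pKa₂ = -log(Ka₂) = -log(5.87e-08) = 7.23.

pK_{a2} = 7.23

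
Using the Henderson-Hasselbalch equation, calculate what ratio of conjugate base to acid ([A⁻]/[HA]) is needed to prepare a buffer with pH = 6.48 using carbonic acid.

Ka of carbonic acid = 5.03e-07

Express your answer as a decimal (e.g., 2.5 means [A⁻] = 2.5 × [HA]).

pKa = -log(5.03e-07) = 6.2984. pH = pKa + log([A⁻]/[HA]), so log([A⁻]/[HA]) = pH − pKa = 6.48 − 6.2984 = 0.1816. [A⁻]/[HA] = 10^(0.1816) = 1.52

[A⁻]/[HA] = 1.52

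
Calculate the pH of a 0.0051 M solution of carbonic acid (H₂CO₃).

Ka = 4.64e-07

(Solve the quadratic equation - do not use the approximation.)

x² + Ka×x - Ka×C = 0. Using quadratic formula: [H⁺] = 4.8414e-05

pH = 4.32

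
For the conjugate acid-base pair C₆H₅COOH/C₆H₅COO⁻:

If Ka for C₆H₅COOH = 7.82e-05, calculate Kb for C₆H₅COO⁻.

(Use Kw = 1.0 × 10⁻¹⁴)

For a conjugate pair Ka × Kb = Kw, so Kb = Kw/Ka = 1.0 × 10⁻¹⁴ / 7.82e-05 = 1.28e-10.

K_b = 1.28e-10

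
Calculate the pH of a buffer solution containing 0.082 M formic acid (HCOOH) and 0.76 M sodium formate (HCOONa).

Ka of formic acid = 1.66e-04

pKa = -log(1.66e-04) = 3.78. pH = pKa + log([A⁻]/[HA]) = 3.78 + log(0.76/0.082)

pH = 4.75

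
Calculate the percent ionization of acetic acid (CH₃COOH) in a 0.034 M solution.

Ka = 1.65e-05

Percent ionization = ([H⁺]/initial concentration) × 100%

Using Ka equilibrium: x² + Ka×x - Ka×C = 0. Solving: [H⁺] = 7.4079e-04. Percent = (7.4079e-04/0.034) × 100

Percent ionization = 2.18%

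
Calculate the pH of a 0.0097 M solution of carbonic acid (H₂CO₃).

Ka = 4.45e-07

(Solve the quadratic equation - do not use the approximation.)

x² + Ka×x - Ka×C = 0. Using quadratic formula: [H⁺] = 6.5478e-05

pH = 4.18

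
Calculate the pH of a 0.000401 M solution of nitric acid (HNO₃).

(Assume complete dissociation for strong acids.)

[H⁺] = 0.000401 M for strong acid. pH = -log[H⁺] = -log(0.000401)

pH = 3.40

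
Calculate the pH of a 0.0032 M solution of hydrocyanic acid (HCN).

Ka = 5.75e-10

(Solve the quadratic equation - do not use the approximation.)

x² + Ka×x - Ka×C = 0. Using quadratic formula: [H⁺] = 1.3562e-06

pH = 5.87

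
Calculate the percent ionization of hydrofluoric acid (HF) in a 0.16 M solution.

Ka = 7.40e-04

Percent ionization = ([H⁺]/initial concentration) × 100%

Using Ka equilibrium: x² + Ka×x - Ka×C = 0. Solving: [H⁺] = 1.0517e-02. Percent = (1.0517e-02/0.16) × 100

Percent ionization = 6.57%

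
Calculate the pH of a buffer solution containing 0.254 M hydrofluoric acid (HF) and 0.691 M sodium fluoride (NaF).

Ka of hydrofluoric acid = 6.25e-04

pKa = -log(6.25e-04) = 3.20. pH = pKa + log([A⁻]/[HA]) = 3.20 + log(0.691/0.254)

pH = 3.64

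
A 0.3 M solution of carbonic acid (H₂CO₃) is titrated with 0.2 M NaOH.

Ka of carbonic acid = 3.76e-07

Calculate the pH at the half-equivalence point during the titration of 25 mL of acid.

At half-equivalence [HA] = [A⁻], so Henderson-Hasselbalch gives pH = pKa = -log(3.76e-07) = 6.42.

pH = pKa = 6.42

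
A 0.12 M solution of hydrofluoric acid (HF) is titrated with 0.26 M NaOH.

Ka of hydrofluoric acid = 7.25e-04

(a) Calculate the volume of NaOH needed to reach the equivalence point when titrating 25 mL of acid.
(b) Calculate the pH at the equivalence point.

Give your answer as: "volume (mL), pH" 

moles acid = 0.12 × 25/1000 = 0.003 mol; V_base = moles/0.26 × 1000 = 11.5 mL. At equivalence only the conjugate base is present: [A⁻] = 0.003/0.037 = 8.2105e-02 M. Kb = Kw/Ka = 1.38e-11; [OH⁻] = √(Kb × [A⁻]) = 1.0642e-06; pOH = 5.97; pH = 14 - pOH = 8.03.

V = 11.5 mL, pH = 8.03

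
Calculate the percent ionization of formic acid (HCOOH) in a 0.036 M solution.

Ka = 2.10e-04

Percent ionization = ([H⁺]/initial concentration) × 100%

Using Ka equilibrium: x² + Ka×x - Ka×C = 0. Solving: [H⁺] = 2.6465e-03. Percent = (2.6465e-03/0.036) × 100

Percent ionization = 7.35%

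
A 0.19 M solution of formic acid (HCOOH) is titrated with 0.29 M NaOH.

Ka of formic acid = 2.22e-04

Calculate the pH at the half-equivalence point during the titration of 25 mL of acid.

At half-equivalence [HA] = [A⁻], so Henderson-Hasselbalch gives pH = pKa = -log(2.22e-04) = 3.65.

pH = pKa = 3.65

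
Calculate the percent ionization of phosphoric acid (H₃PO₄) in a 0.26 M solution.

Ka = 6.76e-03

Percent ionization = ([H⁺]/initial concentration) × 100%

Using Ka equilibrium: x² + Ka×x - Ka×C = 0. Solving: [H⁺] = 3.8680e-02. Percent = (3.8680e-02/0.26) × 100

Percent ionization = 14.9%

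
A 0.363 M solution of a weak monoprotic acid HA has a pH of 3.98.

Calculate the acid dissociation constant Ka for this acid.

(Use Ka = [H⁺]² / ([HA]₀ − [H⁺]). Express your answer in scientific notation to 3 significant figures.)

[H⁺] = 10^(−pH) = 10^(−3.98) = 1.047e-04 M. For HA ⇌ H⁺ + A⁻, Ka = [H⁺][A⁻]/[HA] = [H⁺]² / ([HA]₀ − [H⁺]) = (1.047e-04)² / (0.363 − 1.047e-04) = 3.02e-08.

K_a = 3.02e-08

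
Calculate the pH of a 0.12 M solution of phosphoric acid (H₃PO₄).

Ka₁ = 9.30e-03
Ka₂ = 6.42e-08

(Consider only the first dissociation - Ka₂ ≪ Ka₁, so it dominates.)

First dissociation dominates. From Ka₁ = [H⁺][HA⁻]/[H₂A], x² + Ka₁·x − Ka₁·C = 0 with C = 0.12 M and Ka₁ = 9.30e-03. Solving: [H⁺] = (−Ka₁ + √(Ka₁² + 4·Ka₁·C)) / 2 = 2.9079e-02 M. pH = -log(2.9079e-02) = 1.54.

pH = 1.54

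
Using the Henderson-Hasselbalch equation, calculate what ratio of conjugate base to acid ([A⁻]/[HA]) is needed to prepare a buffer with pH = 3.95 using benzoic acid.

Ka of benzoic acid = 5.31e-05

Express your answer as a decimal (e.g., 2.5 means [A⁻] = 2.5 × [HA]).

pKa = -log(5.31e-05) = 4.2749. pH = pKa + log([A⁻]/[HA]), so log([A⁻]/[HA]) = pH − pKa = 3.95 − 4.2749 = -0.3249. [A⁻]/[HA] = 10^(-0.3249) = 0.473

[A⁻]/[HA] = 0.473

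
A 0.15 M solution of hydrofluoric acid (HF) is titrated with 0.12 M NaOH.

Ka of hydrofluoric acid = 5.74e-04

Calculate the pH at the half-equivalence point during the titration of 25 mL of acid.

At half-equivalence [HA] = [A⁻], so Henderson-Hasselbalch gives pH = pKa = -log(5.74e-04) = 3.24.

pH = pKa = 3.24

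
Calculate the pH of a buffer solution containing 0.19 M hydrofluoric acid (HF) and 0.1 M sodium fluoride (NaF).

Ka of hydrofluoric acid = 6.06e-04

pKa = -log(6.06e-04) = 3.22. pH = pKa + log([A⁻]/[HA]) = 3.22 + log(0.1/0.19)

pH = 2.94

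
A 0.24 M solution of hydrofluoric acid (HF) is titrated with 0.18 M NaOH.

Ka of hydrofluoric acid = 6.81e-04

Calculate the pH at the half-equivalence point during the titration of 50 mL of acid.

At half-equivalence [HA] = [A⁻], so Henderson-Hasselbalch gives pH = pKa = -log(6.81e-04) = 3.17.

pH = pKa = 3.17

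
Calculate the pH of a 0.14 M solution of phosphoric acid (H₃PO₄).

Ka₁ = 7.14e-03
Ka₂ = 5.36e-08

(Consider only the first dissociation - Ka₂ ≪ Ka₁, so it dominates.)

First dissociation dominates. From Ka₁ = [H⁺][HA⁻]/[H₂A], x² + Ka₁·x − Ka₁·C = 0 with C = 0.14 M and Ka₁ = 7.14e-03. Solving: [H⁺] = (−Ka₁ + √(Ka₁² + 4·Ka₁·C)) / 2 = 2.8247e-02 M. pH = -log(2.8247e-02) = 1.55.

pH = 1.55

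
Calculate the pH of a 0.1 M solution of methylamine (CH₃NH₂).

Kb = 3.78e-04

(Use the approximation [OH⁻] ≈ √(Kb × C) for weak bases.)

[OH⁻] = √(Kb × C) = √(3.78e-04 × 0.1) = 6.1482e-03. pOH = 2.21, pH = 14 - pOH

pH = 11.79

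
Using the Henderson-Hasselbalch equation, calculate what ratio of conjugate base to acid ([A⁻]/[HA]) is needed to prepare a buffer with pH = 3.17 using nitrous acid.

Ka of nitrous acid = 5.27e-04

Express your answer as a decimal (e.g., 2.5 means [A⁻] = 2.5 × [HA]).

pKa = -log(5.27e-04) = 3.2782. pH = pKa + log([A⁻]/[HA]), so log([A⁻]/[HA]) = pH − pKa = 3.17 − 3.2782 = -0.1082. [A⁻]/[HA] = 10^(-0.1082) = 0.779

[A⁻]/[HA] = 0.779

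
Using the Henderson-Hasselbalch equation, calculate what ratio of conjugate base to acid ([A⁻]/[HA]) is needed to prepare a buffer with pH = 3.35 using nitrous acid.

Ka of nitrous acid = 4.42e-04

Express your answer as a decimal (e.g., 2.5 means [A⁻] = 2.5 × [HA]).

pKa = -log(4.42e-04) = 3.3546. pH = pKa + log([A⁻]/[HA]), so log([A⁻]/[HA]) = pH − pKa = 3.35 − 3.3546 = -0.0046. [A⁻]/[HA] = 10^(-0.0046) = 0.990

[A⁻]/[HA] = 0.990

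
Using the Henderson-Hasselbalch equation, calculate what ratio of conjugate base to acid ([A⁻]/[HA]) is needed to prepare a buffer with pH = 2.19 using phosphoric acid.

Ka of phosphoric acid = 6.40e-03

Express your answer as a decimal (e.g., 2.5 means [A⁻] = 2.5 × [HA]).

pKa = -log(6.40e-03) = 2.1938. pH = pKa + log([A⁻]/[HA]), so log([A⁻]/[HA]) = pH − pKa = 2.19 − 2.1938 = -0.0038. [A⁻]/[HA] = 10^(-0.0038) = 0.991

[A⁻]/[HA] = 0.991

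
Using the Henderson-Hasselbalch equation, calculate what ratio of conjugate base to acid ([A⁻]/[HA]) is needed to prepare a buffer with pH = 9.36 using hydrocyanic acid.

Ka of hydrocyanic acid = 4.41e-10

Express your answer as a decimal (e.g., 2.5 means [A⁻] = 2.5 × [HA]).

pKa = -log(4.41e-10) = 9.3556. pH = pKa + log([A⁻]/[HA]), so log([A⁻]/[HA]) = pH − pKa = 9.36 − 9.3556 = 0.0044. [A⁻]/[HA] = 10^(0.0044) = 1.01

[A⁻]/[HA] = 1.01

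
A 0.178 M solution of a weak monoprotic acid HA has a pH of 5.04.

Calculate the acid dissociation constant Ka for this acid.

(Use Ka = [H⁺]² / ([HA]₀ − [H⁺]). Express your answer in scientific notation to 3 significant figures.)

[H⁺] = 10^(−pH) = 10^(−5.04) = 9.120e-06 M. For HA ⇌ H⁺ + A⁻, Ka = [H⁺][A⁻]/[HA] = [H⁺]² / ([HA]₀ − [H⁺]) = (9.120e-06)² / (0.178 − 9.120e-06) = 4.67e-10.

K_a = 4.67e-10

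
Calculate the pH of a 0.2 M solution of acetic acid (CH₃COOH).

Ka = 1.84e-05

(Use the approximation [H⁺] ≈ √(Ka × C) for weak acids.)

[H⁺] = √(Ka × C) = √(1.84e-05 × 0.2) = 1.9183e-03. pH = -log(1.9183e-03)

pH = 2.72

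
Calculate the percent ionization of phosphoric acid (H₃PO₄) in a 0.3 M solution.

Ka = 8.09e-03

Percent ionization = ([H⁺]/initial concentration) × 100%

Using Ka equilibrium: x² + Ka×x - Ka×C = 0. Solving: [H⁺] = 4.5385e-02. Percent = (4.5385e-02/0.3) × 100

Percent ionization = 15.1%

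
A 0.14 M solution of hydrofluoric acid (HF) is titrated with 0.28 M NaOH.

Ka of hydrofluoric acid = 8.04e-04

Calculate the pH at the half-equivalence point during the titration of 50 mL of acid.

At half-equivalence [HA] = [A⁻], so Henderson-Hasselbalch gives pH = pKa = -log(8.04e-04) = 3.09.

pH = pKa = 3.09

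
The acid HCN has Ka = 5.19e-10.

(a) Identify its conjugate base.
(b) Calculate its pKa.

(a) The conjugate base is formed by removing one H⁺ from HCN, giving CN⁻. (b) pKa = -log(Ka) = -log(5.19e-10) = 9.28.

Conjugate base: CN⁻; pK_a = 9.28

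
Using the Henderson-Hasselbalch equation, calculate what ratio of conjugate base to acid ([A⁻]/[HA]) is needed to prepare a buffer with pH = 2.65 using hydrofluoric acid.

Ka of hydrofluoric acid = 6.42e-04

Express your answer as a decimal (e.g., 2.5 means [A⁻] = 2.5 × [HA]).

pKa = -log(6.42e-04) = 3.1925. pH = pKa + log([A⁻]/[HA]), so log([A⁻]/[HA]) = pH − pKa = 2.65 − 3.1925 = -0.5425. [A⁻]/[HA] = 10^(-0.5425) = 0.287

[A⁻]/[HA] = 0.287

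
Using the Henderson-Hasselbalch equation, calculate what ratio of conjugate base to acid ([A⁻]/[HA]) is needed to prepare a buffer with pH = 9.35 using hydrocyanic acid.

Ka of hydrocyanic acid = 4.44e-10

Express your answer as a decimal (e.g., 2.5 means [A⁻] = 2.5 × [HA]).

pKa = -log(4.44e-10) = 9.3526. pH = pKa + log([A⁻]/[HA]), so log([A⁻]/[HA]) = pH − pKa = 9.35 − 9.3526 = -0.0026. [A⁻]/[HA] = 10^(-0.0026) = 0.994

[A⁻]/[HA] = 0.994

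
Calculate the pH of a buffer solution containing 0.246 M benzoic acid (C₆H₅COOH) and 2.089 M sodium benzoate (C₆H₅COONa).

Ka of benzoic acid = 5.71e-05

pKa = -log(5.71e-05) = 4.24. pH = pKa + log([A⁻]/[HA]) = 4.24 + log(2.089/0.246)

pH = 5.17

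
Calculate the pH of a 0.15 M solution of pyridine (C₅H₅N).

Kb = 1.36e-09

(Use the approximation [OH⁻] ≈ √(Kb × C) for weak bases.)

[OH⁻] = √(Kb × C) = √(1.36e-09 × 0.15) = 1.4283e-05. pOH = 4.85, pH = 14 - pOH

pH = 9.15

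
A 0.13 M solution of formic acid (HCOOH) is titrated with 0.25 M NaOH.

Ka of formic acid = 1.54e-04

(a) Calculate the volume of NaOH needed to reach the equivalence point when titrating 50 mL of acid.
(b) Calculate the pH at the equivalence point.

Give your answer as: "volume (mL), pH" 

moles acid = 0.13 × 50/1000 = 0.0065 mol; V_base = moles/0.25 × 1000 = 26.0 mL. At equivalence only the conjugate base is present: [A⁻] = 0.0065/0.076 = 8.5526e-02 M. Kb = Kw/Ka = 6.49e-11; [OH⁻] = √(Kb × [A⁻]) = 2.3566e-06; pOH = 5.63; pH = 14 - pOH = 8.37.

V = 26.0 mL, pH = 8.37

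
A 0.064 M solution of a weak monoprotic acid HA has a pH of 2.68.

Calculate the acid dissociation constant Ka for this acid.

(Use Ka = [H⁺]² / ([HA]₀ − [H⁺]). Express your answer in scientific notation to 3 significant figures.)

[H⁺] = 10^(−pH) = 10^(−2.68) = 2.089e-03 M. For HA ⇌ H⁺ + A⁻, Ka = [H⁺][A⁻]/[HA] = [H⁺]² / ([HA]₀ − [H⁺]) = (2.089e-03)² / (0.064 − 2.089e-03) = 7.05e-05.

K_a = 7.05e-05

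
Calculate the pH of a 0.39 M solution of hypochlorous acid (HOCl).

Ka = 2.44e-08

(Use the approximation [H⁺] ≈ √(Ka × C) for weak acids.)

[H⁺] = √(Ka × C) = √(2.44e-08 × 0.39) = 9.7550e-05. pH = -log(9.7550e-05)

pH = 4.01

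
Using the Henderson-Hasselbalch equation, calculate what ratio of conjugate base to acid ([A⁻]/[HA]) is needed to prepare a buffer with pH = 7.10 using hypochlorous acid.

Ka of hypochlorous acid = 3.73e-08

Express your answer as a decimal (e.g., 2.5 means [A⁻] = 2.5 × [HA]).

pKa = -log(3.73e-08) = 7.4283. pH = pKa + log([A⁻]/[HA]), so log([A⁻]/[HA]) = pH − pKa = 7.10 − 7.4283 = -0.3283. [A⁻]/[HA] = 10^(-0.3283) = 0.470

[A⁻]/[HA] = 0.470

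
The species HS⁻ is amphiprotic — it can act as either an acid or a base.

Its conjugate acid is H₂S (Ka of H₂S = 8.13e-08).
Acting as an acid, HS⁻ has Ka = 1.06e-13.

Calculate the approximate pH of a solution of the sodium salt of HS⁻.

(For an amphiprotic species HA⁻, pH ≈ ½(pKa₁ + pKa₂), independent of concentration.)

pKa₁ = -log(8.13e-08) = 7.09; pKa₂ = -log(1.06e-13) = 12.97. For an amphiprotic species, pH ≈ ½(pKa₁ + pKa₂) = ½(7.09 + 12.97) = 10.03.

pH = 10.03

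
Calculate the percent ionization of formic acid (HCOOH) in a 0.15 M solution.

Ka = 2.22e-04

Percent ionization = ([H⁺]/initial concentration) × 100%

Using Ka equilibrium: x² + Ka×x - Ka×C = 0. Solving: [H⁺] = 5.6607e-03. Percent = (5.6607e-03/0.15) × 100

Percent ionization = 3.77%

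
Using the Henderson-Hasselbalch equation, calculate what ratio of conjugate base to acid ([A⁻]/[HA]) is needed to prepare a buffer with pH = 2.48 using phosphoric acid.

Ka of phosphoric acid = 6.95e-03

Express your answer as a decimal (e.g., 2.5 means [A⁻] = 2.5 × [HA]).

pKa = -log(6.95e-03) = 2.1580. pH = pKa + log([A⁻]/[HA]), so log([A⁻]/[HA]) = pH − pKa = 2.48 − 2.1580 = 0.3220. [A⁻]/[HA] = 10^(0.3220) = 2.10

[A⁻]/[HA] = 2.10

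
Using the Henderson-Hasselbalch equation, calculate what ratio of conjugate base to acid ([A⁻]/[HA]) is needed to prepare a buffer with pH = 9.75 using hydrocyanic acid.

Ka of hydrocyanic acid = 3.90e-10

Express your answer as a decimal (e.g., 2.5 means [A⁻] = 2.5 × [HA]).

pKa = -log(3.90e-10) = 9.4089. pH = pKa + log([A⁻]/[HA]), so log([A⁻]/[HA]) = pH − pKa = 9.75 − 9.4089 = 0.3411. [A⁻]/[HA] = 10^(0.3411) = 2.19

[A⁻]/[HA] = 2.19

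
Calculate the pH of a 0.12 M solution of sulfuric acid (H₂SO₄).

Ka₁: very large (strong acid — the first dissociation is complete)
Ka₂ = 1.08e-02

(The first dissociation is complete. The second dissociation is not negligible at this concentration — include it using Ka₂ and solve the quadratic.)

First dissociation is complete: [H⁺]₀ = [HSO₄⁻]₀ = C = 0.12 M. Second dissociation HSO₄⁻ ⇌ H⁺ + SO₄²⁻: let x = [SO₄²⁻]. Ka₂ = (C + x)·x / (C − x) = 1.08e-02 → x² + (C + Ka₂)·x − Ka₂·C = 0 → x² + 0.13080·x − 1.296e-03 = 0. x = (−0.13080 + √(0.13080² + 4 × 1.296e-03)) / 2 = 9.2536e-03 M. [H⁺] = C + x = 0.12 + 9.2536e-03 = 1.2925e-01 M. pH = -log(1.2925e-01) = 0.89.

pH = 0.89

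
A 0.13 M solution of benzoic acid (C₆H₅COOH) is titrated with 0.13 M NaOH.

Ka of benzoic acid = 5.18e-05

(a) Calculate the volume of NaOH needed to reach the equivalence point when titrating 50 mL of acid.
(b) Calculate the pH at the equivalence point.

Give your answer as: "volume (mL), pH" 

moles acid = 0.13 × 50/1000 = 0.0065 mol; V_base = moles/0.13 × 1000 = 50.0 mL. At equivalence only the conjugate base is present: [A⁻] = 0.0065/0.100 = 6.5000e-02 M. Kb = Kw/Ka = 1.93e-10; [OH⁻] = √(Kb × [A⁻]) = 3.5424e-06; pOH = 5.45; pH = 14 - pOH = 8.55.

V = 50.0 mL, pH = 8.55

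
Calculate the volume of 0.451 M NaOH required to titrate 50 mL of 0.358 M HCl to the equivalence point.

At equivalence: moles acid = moles base. moles HCl = 0.358 × 50/1000 = 0.0179 mol. V_base = moles / 0.451 × 1000 = 39.7 mL.

V_{base} = 39.7 mL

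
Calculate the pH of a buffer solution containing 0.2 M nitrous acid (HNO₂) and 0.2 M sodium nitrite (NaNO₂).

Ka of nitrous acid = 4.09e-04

pKa = -log(4.09e-04) = 3.39. pH = pKa + log([A⁻]/[HA]) = 3.39 + log(0.2/0.2)

pH = 3.39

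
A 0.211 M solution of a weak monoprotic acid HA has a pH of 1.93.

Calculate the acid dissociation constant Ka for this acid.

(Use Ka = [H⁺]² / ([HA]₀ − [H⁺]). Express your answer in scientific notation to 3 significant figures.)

[H⁺] = 10^(−pH) = 10^(−1.93) = 1.175e-02 M. For HA ⇌ H⁺ + A⁻, Ka = [H⁺][A⁻]/[HA] = [H⁺]² / ([HA]₀ − [H⁺]) = (1.175e-02)² / (0.211 − 1.175e-02) = 6.93e-04.

K_a = 6.93e-04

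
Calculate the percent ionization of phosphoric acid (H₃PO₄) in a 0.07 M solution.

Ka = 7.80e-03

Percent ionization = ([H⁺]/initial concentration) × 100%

Using Ka equilibrium: x² + Ka×x - Ka×C = 0. Solving: [H⁺] = 1.9790e-02. Percent = (1.9790e-02/0.07) × 100

Percent ionization = 28.3%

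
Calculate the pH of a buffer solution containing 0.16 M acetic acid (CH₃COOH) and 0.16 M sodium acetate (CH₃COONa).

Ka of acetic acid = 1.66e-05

pKa = -log(1.66e-05) = 4.78. pH = pKa + log([A⁻]/[HA]) = 4.78 + log(0.16/0.16)

pH = 4.78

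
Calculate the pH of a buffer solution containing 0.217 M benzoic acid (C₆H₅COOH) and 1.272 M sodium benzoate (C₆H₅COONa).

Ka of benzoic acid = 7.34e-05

pKa = -log(7.34e-05) = 4.13. pH = pKa + log([A⁻]/[HA]) = 4.13 + log(1.272/0.217)

pH = 4.90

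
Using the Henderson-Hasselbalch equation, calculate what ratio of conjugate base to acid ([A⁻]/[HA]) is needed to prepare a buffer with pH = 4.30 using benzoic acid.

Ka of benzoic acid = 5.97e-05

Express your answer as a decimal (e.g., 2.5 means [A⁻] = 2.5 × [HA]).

pKa = -log(5.97e-05) = 4.2240. pH = pKa + log([A⁻]/[HA]), so log([A⁻]/[HA]) = pH − pKa = 4.30 − 4.2240 = 0.0760. [A⁻]/[HA] = 10^(0.0760) = 1.19

[A⁻]/[HA] = 1.19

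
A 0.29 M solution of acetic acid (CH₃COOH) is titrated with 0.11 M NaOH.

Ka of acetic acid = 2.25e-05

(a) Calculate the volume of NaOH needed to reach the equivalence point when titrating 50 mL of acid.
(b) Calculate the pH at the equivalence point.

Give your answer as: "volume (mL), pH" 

moles acid = 0.29 × 50/1000 = 0.0145 mol; V_base = moles/0.11 × 1000 = 131.8 mL. At equivalence only the conjugate base is present: [A⁻] = 0.0145/0.182 = 7.9750e-02 M. Kb = Kw/Ka = 4.44e-10; [OH⁻] = √(Kb × [A⁻]) = 5.9535e-06; pOH = 5.23; pH = 14 - pOH = 8.77.

V = 131.8 mL, pH = 8.77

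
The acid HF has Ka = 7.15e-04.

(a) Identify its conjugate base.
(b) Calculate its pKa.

(a) The conjugate base is formed by removing one H⁺ from HF, giving F⁻. (b) pKa = -log(Ka) = -log(7.15e-04) = 3.15.

Conjugate base: F⁻; pK_a = 3.15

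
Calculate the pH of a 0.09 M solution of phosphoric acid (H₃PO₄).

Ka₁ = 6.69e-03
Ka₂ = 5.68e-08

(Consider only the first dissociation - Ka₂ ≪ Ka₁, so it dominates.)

First dissociation dominates. From Ka₁ = [H⁺][HA⁻]/[H₂A], x² + Ka₁·x − Ka₁·C = 0 with C = 0.09 M and Ka₁ = 6.69e-03. Solving: [H⁺] = (−Ka₁ + √(Ka₁² + 4·Ka₁·C)) / 2 = 2.1420e-02 M. pH = -log(2.1420e-02) = 1.67.

pH = 1.67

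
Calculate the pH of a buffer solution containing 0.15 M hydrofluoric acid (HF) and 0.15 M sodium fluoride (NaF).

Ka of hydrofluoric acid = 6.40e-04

pKa = -log(6.40e-04) = 3.19. pH = pKa + log([A⁻]/[HA]) = 3.19 + log(0.15/0.15)

pH = 3.19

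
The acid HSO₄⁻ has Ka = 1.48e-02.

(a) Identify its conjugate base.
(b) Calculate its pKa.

(a) The conjugate base is formed by removing one H⁺ from HSO₄⁻, giving SO₄²⁻. (b) pKa = -log(Ka) = -log(1.48e-02) = 1.83.

Conjugate base: SO₄²⁻; pK_a = 1.83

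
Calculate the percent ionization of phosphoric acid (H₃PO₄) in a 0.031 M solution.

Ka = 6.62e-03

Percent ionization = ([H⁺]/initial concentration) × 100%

Using Ka equilibrium: x² + Ka×x - Ka×C = 0. Solving: [H⁺] = 1.1393e-02. Percent = (1.1393e-02/0.031) × 100

Percent ionization = 36.8%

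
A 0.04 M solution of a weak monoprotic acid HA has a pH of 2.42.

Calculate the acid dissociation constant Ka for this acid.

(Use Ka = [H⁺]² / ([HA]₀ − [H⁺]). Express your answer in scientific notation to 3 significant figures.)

[H⁺] = 10^(−pH) = 10^(−2.42) = 3.802e-03 M. For HA ⇌ H⁺ + A⁻, Ka = [H⁺][A⁻]/[HA] = [H⁺]² / ([HA]₀ − [H⁺]) = (3.802e-03)² / (0.04 − 3.802e-03) = 3.99e-04.

K_a = 3.99e-04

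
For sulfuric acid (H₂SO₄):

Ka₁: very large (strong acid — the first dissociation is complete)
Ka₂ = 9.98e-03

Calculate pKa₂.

pKa₂ = -log(Ka₂) = -log(9.98e-03) = 2.00.

pK_{a2} = 2.00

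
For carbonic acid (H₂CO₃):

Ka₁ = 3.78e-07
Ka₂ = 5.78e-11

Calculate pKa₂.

pKa₂ = -log(Ka₂) = -log(5.78e-11) = 10.24.

pK_{a2} = 10.24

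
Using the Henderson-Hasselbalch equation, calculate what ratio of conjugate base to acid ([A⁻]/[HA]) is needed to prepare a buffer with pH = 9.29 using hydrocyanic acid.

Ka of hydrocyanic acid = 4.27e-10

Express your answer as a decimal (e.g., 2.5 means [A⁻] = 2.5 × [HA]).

pKa = -log(4.27e-10) = 9.3696. pH = pKa + log([A⁻]/[HA]), so log([A⁻]/[HA]) = pH − pKa = 9.29 − 9.3696 = -0.0796. [A⁻]/[HA] = 10^(-0.0796) = 0.833

[A⁻]/[HA] = 0.833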